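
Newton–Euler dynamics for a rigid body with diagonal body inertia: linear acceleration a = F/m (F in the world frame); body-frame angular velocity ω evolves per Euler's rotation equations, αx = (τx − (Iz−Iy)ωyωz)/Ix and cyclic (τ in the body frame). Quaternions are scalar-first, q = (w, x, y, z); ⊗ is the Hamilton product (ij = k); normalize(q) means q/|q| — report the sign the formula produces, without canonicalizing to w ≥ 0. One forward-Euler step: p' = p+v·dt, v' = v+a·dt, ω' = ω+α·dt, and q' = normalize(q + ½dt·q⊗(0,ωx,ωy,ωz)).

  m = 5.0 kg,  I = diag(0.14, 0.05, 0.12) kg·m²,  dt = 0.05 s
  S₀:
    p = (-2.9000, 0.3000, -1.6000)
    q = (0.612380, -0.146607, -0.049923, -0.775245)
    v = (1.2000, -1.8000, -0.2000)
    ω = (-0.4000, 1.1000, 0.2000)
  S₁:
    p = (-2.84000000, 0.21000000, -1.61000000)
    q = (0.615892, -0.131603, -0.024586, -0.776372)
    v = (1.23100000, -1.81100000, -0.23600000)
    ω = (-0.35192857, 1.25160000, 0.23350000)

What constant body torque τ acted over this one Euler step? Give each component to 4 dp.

τ = (0.1500, 0.1500, 0.1200)

ω₁ − ω₀ = (0.04807143, 0.15160000, 0.03350000)
applied torque τ = (0.1500, 0.1500, 0.1200)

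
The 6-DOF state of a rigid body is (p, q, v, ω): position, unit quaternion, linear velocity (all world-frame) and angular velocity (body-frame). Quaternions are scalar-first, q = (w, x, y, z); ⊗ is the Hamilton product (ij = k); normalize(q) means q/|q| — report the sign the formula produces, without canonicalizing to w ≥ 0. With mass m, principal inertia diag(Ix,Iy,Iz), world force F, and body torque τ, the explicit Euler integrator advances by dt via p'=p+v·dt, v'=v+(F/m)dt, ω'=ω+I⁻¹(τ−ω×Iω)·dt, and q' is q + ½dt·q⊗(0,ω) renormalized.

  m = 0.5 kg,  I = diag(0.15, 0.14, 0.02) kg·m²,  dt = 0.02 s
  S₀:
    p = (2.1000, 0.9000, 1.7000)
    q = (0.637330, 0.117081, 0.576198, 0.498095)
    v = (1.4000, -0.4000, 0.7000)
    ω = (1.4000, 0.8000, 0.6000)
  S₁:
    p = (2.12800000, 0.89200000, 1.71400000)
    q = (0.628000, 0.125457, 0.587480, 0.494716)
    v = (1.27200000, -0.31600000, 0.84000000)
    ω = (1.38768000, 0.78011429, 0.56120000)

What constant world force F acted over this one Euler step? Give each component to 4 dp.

velocity change Δv = (-0.12800000, 0.08400000, 0.14000000)
m·(v₁−v₀)/dt = (-3.2000, 2.1000, 3.5000)

F = (-3.2000, 2.1000, 3.5000)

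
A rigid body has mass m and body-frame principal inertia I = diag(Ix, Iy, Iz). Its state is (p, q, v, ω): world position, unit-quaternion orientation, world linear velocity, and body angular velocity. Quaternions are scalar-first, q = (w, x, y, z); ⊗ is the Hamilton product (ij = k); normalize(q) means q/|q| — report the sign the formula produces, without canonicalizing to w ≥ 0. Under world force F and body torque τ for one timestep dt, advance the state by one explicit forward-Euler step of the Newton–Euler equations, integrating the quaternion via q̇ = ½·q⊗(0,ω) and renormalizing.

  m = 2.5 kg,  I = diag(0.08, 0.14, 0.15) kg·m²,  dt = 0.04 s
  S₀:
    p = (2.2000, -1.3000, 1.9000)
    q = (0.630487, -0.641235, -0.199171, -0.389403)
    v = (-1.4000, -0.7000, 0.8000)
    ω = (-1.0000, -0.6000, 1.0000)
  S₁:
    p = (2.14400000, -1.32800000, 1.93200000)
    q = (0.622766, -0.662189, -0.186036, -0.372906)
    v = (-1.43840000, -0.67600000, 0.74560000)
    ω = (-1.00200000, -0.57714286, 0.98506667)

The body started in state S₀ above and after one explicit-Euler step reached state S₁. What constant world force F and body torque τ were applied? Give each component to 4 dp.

Δω = ω₁−ω₀ = (-0.00200000, 0.02285714, -0.01493333)
precession coupling = (-0.0060, 0.0700, 0.0360)
I·α + gyro = (-0.0100, 0.1500, -0.0200)
velocity change Δv = (-0.03840000, 0.02400000, -0.05440000)
F = m·Δv/dt = (-2.4000, 1.5000, -3.4000)

F = (-2.4000, 1.5000, -3.4000)
τ = (-0.0100, 0.1500, -0.0200)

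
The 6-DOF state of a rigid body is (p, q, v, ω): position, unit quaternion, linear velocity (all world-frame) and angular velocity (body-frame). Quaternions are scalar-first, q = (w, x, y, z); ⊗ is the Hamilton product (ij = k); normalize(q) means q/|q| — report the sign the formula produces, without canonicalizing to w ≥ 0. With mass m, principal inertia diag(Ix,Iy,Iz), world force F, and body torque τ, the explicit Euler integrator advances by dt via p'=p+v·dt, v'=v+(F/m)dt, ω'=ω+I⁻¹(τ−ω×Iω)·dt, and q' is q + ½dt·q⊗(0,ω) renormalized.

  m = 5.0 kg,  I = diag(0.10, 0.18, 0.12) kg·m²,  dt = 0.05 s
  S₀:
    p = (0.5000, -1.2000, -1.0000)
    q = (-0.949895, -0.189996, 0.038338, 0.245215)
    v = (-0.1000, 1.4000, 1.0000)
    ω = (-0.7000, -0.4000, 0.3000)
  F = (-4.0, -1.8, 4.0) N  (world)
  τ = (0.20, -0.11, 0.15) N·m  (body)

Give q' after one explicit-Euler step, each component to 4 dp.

2q̇ = q⊗(0,ω) = (-0.1912265, 0.7745139, 0.2653063, -0.1821335)
updated quaternion q' = (-0.9545, -0.1706, 0.0450, 0.2406)

q' = (-0.9545, -0.1706, 0.0450, 0.2406)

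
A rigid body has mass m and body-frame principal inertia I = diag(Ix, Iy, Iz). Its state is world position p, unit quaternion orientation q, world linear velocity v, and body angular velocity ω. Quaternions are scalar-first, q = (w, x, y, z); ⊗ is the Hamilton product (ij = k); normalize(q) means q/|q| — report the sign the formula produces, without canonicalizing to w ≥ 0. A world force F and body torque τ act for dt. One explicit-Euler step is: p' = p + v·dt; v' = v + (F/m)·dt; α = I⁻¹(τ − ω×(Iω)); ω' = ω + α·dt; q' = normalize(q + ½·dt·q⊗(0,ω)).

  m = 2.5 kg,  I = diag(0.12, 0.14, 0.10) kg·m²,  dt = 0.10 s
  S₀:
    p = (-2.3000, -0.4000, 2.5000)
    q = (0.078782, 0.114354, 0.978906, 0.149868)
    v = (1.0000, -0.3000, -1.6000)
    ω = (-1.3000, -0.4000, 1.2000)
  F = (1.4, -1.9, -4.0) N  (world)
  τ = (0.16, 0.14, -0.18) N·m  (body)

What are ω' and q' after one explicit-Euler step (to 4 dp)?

ω' = (-1.1827, -0.2777, 1.0096)
q' = (0.0964, 0.1703, 0.9568, 0.2151)

gyro term ω×Iω = (0.0192, -0.0312, 0.0104)
angular accel α = (1.1733, 1.2229, -1.9040)
ω + α·dt = (-1.1827, -0.2777, 1.0096)
2q̇ = q⊗(0,ω) = (0.3603810, 1.1322178, -0.3635660, 1.3213746)
q + ½dt·q⊗(0,ω), renormalized = (0.0964, 0.1703, 0.9568, 0.2151)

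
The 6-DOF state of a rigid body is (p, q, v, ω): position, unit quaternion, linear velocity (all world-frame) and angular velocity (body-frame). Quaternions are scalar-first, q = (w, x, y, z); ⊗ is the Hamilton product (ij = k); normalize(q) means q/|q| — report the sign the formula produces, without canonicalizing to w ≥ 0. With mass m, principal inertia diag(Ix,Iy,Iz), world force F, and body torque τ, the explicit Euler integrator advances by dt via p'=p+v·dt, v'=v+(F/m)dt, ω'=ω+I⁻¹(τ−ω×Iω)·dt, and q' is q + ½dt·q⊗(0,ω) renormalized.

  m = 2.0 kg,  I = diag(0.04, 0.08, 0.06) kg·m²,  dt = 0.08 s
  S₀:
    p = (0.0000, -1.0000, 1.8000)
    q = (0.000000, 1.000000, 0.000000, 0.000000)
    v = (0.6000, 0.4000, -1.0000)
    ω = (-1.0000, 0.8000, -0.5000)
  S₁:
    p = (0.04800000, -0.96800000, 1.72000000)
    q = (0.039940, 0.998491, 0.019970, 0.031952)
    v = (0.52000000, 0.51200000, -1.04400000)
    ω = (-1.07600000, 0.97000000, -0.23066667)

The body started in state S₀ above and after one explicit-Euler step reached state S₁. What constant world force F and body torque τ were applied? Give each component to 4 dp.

Δv = v₁−v₀ = (-0.08000000, 0.11200000, -0.04400000)
applied force F = (-2.0000, 2.8000, -1.1000)
Δω = ω₁−ω₀ = (-0.07600000, 0.17000000, 0.26933333)
I·α + gyro = (-0.0300, 0.1600, 0.1700)

F = (-2.0000, 2.8000, -1.1000)
τ = (-0.0300, 0.1600, 0.1700)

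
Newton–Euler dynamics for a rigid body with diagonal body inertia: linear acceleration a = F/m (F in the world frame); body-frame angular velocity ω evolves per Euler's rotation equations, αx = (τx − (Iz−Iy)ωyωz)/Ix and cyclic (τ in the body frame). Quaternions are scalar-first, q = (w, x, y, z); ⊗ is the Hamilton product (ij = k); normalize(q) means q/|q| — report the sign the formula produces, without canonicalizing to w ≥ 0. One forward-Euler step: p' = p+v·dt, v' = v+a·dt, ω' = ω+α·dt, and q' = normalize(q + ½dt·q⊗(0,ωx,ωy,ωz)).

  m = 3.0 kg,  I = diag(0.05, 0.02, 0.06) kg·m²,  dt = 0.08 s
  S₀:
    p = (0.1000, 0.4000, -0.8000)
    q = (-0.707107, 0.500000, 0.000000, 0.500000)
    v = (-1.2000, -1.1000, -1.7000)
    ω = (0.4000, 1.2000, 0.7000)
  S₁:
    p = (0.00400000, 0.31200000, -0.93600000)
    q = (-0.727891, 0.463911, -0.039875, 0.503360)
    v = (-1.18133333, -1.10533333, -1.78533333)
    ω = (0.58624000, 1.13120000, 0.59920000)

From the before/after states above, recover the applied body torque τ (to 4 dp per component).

Δω = ω₁−ω₀ = (0.18624000, -0.06880000, -0.10080000)
gyro term ω₀×Iω₀ = (0.0336, -0.0028, -0.0144)
I·α + gyro = (0.1500, -0.0200, -0.0900)

τ = (0.1500, -0.0200, -0.0900)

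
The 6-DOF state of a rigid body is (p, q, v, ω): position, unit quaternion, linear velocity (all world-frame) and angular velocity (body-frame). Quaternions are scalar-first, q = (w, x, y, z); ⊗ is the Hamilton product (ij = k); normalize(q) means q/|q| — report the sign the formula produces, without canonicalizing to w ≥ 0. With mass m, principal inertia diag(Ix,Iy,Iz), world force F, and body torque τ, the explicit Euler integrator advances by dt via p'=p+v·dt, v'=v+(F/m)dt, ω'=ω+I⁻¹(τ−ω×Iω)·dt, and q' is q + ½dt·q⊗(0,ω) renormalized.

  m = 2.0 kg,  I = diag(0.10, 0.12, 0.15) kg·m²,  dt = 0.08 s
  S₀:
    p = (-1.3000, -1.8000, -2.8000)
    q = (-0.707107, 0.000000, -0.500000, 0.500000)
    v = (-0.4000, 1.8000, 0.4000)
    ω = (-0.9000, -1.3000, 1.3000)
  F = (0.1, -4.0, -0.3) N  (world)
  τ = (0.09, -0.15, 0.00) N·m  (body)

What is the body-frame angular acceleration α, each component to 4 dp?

gyro term ω×Iω = (-0.0507, 0.0585, 0.0234)
α = I⁻¹(τ − ω×Iω) = (1.4070, -1.7375, -0.1560)

α = (1.4070, -1.7375, -0.1560)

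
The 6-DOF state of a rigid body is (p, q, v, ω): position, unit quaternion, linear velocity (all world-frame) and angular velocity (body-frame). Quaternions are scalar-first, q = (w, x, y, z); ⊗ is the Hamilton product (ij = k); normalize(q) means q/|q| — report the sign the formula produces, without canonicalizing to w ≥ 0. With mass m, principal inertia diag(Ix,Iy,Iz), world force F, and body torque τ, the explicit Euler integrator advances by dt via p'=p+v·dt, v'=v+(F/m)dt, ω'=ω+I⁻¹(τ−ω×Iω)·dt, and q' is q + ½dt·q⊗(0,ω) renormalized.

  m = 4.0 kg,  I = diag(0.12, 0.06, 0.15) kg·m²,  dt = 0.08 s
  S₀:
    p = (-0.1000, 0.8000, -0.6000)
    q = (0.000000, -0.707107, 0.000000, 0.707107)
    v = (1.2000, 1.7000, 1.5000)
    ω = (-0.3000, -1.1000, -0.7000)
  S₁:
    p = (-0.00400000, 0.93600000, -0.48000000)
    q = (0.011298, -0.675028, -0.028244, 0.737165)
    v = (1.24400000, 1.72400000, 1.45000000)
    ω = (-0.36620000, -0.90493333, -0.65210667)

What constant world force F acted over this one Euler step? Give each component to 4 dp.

Δv = v₁−v₀ = (0.04400000, 0.02400000, -0.05000000)
F = m·Δv/dt = (2.2000, 1.2000, -2.5000)

F = (2.2000, 1.2000, -2.5000)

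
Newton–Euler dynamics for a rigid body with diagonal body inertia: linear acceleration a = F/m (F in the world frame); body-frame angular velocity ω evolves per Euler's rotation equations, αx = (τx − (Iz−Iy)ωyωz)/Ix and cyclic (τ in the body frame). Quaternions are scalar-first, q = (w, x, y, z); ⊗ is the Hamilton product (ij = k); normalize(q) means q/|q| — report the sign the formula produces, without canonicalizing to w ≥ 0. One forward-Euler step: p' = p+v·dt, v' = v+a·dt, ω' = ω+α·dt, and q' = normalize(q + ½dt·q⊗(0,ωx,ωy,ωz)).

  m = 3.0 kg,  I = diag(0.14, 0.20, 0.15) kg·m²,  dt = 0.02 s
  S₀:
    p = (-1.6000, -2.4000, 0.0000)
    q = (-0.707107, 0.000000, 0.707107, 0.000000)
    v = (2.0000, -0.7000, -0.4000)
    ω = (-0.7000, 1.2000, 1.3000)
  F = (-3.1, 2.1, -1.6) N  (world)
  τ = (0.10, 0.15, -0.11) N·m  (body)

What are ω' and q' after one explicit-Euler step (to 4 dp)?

α = I⁻¹(τ − ω×Iω) = (1.2714, 0.7045, -0.3973)
new body rate ω' = (-0.6746, 1.2141, 1.2921)
q⊗(0,ω) = (-0.8485284, 1.4142140, -0.8485284, -0.4242642)
q' = normalize(q + ½dt·q⊗(0,ω)) = (-0.7155, 0.0141, 0.6985, -0.0042)

ω' = (-0.6746, 1.2141, 1.2921)
q' = (-0.7155, 0.0141, 0.6985, -0.0042)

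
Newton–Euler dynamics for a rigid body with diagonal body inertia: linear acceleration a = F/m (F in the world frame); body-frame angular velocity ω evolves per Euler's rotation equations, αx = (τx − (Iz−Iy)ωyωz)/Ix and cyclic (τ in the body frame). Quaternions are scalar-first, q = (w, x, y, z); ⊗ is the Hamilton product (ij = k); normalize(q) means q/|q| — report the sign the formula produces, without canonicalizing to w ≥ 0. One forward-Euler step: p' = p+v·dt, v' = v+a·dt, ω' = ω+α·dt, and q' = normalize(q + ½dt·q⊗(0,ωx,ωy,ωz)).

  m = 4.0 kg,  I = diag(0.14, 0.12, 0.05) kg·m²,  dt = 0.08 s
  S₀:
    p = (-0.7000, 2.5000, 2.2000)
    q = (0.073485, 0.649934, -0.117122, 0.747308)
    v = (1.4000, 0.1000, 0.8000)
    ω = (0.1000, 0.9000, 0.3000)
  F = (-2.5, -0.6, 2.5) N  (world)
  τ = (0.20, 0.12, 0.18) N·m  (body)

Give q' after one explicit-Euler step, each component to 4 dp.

2q̇ = q⊗(0,ω) = (-0.1837760, -0.7003653, -0.0541129, 0.6186983)
updated quaternion q' = (0.0661, 0.6215, -0.1192, 0.7715)

q' = (0.0661, 0.6215, -0.1192, 0.7715)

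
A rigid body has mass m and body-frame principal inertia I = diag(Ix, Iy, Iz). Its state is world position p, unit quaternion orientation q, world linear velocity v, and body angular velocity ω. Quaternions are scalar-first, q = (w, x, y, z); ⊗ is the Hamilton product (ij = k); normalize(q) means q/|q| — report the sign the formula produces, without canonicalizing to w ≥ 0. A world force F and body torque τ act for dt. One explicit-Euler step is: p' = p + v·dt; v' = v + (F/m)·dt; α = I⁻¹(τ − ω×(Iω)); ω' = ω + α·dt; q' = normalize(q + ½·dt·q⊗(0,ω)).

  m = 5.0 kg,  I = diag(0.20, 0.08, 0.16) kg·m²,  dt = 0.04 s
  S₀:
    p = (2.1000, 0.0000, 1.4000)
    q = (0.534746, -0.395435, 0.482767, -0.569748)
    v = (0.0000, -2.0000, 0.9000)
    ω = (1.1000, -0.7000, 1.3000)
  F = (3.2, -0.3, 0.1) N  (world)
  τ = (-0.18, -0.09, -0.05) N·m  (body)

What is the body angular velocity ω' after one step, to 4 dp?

ω' = (1.0786, -0.7736, 1.2644)

ω×(Iω) gyroscopic = (-0.0728, 0.0572, 0.0924)
α = I⁻¹(τ − ω×Iω) = (-0.5360, -1.8400, -0.8900)
new body rate ω' = (1.0786, -0.7736, 1.2644)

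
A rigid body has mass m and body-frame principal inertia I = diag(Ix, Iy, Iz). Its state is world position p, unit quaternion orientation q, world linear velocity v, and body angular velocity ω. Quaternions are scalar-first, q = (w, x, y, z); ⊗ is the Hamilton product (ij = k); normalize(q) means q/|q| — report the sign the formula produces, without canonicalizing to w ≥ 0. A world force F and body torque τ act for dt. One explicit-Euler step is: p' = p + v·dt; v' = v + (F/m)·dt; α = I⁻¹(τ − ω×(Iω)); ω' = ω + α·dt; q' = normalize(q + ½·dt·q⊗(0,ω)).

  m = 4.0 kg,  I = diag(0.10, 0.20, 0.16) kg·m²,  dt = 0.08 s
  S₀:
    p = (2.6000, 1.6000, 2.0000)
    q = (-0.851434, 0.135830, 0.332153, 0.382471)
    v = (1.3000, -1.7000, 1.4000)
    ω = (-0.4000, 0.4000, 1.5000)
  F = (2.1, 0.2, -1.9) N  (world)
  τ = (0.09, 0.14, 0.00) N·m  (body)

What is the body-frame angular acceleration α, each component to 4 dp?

precession coupling ω×(Iω) = (-0.0240, 0.0360, -0.0160)
angular accel α = (1.1400, 0.5200, 0.1000)

α = (1.1400, 0.5200, 0.1000)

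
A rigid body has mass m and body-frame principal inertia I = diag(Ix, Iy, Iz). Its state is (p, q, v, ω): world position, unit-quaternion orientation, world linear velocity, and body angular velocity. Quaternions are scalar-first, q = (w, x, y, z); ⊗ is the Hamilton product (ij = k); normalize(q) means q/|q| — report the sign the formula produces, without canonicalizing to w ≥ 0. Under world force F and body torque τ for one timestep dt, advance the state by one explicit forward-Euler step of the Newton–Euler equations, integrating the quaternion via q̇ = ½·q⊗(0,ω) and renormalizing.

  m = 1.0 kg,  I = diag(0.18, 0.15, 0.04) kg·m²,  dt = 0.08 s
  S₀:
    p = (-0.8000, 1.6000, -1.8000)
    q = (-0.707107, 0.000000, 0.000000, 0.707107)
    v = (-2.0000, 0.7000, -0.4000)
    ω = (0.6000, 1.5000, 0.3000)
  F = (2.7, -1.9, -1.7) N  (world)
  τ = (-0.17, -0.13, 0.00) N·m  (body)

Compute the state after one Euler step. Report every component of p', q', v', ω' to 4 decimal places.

a = (2.7000, -1.9000, -1.7000)
p' = p + v·dt = (-0.9600, 1.6560, -1.8320)
new velocity v' = (-1.7840, 0.5480, -0.5360)
(τ − ω×Iω)/I = (-0.6694, -1.0347, 0.6750)
new body rate ω' = (0.5464, 1.4172, 0.3540)
2q̇ = q⊗(0,ω) = (-0.2121321, -1.4849247, -0.6363963, -0.2121321)
updated quaternion q' = (-0.7141, -0.0593, -0.0254, 0.6971)

p' = (-0.9600, 1.6560, -1.8320)
q' = (-0.7141, -0.0593, -0.0254, 0.6971)
v' = (-1.7840, 0.5480, -0.5360)
ω' = (0.5464, 1.4172, 0.3540)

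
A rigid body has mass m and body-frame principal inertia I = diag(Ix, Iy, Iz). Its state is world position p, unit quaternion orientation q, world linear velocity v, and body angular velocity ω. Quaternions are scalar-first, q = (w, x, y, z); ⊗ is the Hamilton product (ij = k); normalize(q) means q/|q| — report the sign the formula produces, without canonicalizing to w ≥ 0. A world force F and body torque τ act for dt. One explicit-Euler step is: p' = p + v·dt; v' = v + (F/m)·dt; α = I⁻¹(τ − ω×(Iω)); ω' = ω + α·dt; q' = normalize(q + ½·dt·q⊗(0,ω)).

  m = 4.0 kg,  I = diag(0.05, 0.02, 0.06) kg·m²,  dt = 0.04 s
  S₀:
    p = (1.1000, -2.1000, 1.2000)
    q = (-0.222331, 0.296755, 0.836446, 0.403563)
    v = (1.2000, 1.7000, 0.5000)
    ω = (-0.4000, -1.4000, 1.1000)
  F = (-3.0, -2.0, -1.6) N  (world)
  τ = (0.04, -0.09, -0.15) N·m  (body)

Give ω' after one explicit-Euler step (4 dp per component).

ω' = (-0.3187, -1.5888, 1.0112)

ω×(Iω) gyroscopic = (-0.0616, 0.0044, -0.0168)
α = I⁻¹(τ − ω×Iω) = (2.0320, -4.7200, -2.2200)
ω' = ω + α·dt = (-0.3187, -1.5888, 1.0112)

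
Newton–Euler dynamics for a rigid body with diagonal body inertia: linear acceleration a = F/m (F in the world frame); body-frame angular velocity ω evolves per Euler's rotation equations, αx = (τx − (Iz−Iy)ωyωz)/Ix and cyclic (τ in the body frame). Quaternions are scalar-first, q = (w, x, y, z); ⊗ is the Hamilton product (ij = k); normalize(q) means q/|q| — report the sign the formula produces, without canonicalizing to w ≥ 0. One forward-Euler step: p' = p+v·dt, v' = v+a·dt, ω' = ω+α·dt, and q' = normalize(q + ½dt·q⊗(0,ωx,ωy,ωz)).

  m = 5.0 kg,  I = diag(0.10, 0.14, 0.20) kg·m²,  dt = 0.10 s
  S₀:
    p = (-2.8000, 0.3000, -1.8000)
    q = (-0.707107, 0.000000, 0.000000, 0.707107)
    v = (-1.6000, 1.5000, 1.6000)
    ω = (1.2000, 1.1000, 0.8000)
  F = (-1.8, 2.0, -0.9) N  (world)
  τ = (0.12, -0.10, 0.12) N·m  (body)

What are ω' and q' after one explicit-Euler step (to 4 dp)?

gyro term ω×Iω = (0.0528, -0.0960, 0.0528)
angular accel α = (0.6720, -0.0286, 0.3360)
new body rate ω' = (1.2672, 1.0971, 0.8336)
2q̇ = q⊗(0,ω) = (-0.5656856, -1.6263461, 0.0707107, -0.5656856)
q + ½dt·q⊗(0,ω), renormalized = (-0.7324, -0.0810, 0.0035, 0.6760)

ω' = (1.2672, 1.0971, 0.8336)
q' = (-0.7324, -0.0810, 0.0035, 0.6760)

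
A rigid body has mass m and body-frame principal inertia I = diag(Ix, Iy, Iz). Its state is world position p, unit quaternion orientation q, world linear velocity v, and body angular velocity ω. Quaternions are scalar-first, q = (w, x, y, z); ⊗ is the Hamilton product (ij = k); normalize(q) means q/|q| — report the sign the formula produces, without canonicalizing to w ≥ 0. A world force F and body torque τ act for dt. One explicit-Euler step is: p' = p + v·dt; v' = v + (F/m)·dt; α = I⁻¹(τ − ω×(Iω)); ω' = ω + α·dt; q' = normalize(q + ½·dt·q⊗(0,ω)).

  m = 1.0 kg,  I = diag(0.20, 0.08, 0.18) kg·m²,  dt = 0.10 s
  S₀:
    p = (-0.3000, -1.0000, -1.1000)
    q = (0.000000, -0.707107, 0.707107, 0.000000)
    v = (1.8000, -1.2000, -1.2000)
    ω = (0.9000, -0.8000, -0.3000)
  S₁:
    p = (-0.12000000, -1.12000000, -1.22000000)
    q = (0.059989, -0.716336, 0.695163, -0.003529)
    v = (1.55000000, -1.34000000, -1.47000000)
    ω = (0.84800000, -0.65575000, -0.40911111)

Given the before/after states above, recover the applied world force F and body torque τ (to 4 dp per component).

Δv = v₁−v₀ = (-0.25000000, -0.14000000, -0.27000000)
m·(v₁−v₀)/dt = (-2.5000, -1.4000, -2.7000)
rate change Δω = (-0.05200000, 0.14425000, -0.10911111)
applied torque τ = (-0.0800, 0.1100, -0.1100)

F = (-2.5000, -1.4000, -2.7000)
τ = (-0.0800, 0.1100, -0.1100)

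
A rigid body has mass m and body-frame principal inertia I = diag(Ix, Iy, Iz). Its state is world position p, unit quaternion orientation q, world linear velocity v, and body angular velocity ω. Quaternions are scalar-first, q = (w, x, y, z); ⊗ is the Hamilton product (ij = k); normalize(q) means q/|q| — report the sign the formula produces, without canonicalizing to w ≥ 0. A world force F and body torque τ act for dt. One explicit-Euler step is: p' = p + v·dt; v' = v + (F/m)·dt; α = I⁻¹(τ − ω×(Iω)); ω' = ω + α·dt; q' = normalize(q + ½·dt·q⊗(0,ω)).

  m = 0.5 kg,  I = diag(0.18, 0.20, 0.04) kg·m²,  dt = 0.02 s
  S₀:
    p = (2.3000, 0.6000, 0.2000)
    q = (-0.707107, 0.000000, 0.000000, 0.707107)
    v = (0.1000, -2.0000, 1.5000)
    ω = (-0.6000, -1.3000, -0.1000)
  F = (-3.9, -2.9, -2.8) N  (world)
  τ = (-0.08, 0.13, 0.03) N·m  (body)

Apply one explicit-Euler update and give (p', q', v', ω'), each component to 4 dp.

p' = (2.3020, 0.5600, 0.2300)
q' = (-0.7063, 0.0134, 0.0049, 0.7077)
v' = (-0.0560, -2.1160, 1.3880)
ω' = (-0.6066, -1.2878, -0.0928)

α = I⁻¹(τ − ω×Iω) = (-0.3289, 0.6080, 0.3600)
ω + α·dt = (-0.6066, -1.2878, -0.0928)
2q̇ = q⊗(0,ω) = (0.0707107, 1.3435033, 0.4949749, 0.0707107)
updated quaternion q' = (-0.7063, 0.0134, 0.0049, 0.7077)
a = (-7.8000, -5.8000, -5.6000)
p + v·dt = (2.3020, 0.5600, 0.2300)
v + (F/m)dt = (-0.0560, -2.1160, 1.3880)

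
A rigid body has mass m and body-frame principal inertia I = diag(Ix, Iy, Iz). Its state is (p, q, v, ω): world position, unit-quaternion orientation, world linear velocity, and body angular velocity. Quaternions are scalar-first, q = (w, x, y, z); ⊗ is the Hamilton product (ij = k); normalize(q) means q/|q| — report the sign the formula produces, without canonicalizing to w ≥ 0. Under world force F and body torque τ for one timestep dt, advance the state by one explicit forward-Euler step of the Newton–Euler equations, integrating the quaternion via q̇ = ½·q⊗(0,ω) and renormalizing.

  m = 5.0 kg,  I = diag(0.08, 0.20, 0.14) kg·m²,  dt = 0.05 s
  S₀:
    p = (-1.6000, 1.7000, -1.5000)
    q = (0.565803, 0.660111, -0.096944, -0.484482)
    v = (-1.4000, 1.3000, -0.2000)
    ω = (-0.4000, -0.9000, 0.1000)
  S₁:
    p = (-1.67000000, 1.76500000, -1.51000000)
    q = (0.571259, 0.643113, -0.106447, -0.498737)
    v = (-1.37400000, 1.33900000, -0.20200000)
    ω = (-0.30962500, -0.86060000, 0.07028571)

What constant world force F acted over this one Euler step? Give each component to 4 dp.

F = (2.6000, 3.9000, -0.2000)

velocity change Δv = (0.02600000, 0.03900000, -0.00200000)
F = m·Δv/dt = (2.6000, 3.9000, -0.2000)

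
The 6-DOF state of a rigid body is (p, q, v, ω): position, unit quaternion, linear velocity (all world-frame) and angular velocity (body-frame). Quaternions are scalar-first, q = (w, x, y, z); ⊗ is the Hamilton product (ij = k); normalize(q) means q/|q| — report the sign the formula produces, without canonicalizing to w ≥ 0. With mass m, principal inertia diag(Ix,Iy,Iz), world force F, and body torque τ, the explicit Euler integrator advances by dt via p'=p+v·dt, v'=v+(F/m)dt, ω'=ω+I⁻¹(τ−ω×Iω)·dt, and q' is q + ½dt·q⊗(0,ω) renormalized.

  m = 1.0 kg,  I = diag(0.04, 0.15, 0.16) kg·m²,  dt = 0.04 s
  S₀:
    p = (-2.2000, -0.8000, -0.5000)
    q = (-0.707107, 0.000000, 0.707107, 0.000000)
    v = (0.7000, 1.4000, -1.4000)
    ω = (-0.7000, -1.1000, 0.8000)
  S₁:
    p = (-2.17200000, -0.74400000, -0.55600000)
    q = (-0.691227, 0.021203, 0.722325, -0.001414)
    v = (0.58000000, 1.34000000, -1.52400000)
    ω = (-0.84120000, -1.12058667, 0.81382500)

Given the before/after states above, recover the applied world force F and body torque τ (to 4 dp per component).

F = (-3.0000, -1.5000, -3.1000)
τ = (-0.1500, -0.0100, 0.1400)

ω₁ − ω₀ = (-0.14120000, -0.02058667, 0.01382500)
ω₀×(Iω₀) = (-0.0088, 0.0672, 0.0847)
applied torque τ = (-0.1500, -0.0100, 0.1400)
Δv = v₁−v₀ = (-0.12000000, -0.06000000, -0.12400000)
F = m·Δv/dt = (-3.0000, -1.5000, -3.1000)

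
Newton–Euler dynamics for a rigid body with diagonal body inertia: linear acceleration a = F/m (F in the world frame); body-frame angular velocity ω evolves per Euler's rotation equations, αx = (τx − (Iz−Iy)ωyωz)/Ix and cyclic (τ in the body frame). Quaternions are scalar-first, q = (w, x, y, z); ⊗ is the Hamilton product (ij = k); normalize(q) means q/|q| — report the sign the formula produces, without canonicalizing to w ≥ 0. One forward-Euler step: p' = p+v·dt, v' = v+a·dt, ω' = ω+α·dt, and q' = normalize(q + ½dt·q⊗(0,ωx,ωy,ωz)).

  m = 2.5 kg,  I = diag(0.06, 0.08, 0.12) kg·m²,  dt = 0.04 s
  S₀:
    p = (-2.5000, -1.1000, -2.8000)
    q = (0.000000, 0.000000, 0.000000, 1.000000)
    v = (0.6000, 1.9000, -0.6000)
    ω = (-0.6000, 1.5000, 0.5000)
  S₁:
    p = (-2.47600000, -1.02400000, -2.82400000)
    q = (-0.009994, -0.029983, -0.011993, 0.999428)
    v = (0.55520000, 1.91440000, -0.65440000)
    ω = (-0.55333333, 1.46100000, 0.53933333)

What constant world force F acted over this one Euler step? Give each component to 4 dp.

F = (-2.8000, 0.9000, -3.4000)

velocity change Δv = (-0.04480000, 0.01440000, -0.05440000)
applied force F = (-2.8000, 0.9000, -3.4000)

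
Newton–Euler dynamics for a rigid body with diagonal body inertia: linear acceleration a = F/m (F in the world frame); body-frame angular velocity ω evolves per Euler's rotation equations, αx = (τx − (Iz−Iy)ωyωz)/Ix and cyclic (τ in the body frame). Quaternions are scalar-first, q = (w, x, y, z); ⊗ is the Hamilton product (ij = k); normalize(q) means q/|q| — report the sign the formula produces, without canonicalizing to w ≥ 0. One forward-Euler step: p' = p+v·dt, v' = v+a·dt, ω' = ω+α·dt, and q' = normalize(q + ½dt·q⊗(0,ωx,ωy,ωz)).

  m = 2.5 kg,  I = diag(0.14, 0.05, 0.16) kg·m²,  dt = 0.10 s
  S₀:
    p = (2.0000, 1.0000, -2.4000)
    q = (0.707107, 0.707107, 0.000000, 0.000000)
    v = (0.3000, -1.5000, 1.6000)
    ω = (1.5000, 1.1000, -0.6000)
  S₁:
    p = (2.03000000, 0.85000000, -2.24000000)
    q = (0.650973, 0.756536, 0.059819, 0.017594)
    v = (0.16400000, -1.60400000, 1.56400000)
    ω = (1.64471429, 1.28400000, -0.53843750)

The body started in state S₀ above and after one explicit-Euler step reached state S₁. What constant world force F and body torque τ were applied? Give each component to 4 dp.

velocity change Δv = (-0.13600000, -0.10400000, -0.03600000)
applied force F = (-3.4000, -2.6000, -0.9000)
rate change Δω = (0.14471429, 0.18400000, 0.06156250)
I·α + gyro = (0.1300, 0.1100, -0.0500)

F = (-3.4000, -2.6000, -0.9000)
τ = (0.1300, 0.1100, -0.0500)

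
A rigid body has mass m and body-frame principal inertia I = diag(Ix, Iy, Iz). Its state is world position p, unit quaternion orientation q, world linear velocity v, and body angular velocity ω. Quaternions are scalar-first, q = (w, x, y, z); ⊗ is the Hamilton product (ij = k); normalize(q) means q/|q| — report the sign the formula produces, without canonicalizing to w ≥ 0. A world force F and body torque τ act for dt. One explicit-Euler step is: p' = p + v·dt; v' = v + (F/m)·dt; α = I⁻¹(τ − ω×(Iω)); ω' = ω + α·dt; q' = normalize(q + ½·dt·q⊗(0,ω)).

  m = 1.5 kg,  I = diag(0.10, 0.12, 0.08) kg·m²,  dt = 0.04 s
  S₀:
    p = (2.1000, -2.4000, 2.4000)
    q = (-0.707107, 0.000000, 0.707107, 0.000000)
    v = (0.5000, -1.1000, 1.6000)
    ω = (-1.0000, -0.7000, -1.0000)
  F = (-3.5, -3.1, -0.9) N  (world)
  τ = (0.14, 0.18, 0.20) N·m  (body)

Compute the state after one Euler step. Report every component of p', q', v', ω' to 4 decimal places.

linear accel F/m = (-2.3333, -2.0667, -0.6000)
p + v·dt = (2.1200, -2.4440, 2.4640)
v' = v + a·dt = (0.4067, -1.1827, 1.5760)
ω×(Iω) gyroscopic = (-0.0280, 0.0200, 0.0140)
(τ − ω×Iω)/I = (1.6800, 1.3333, 2.3250)
new body rate ω' = (-0.9328, -0.6467, -0.9070)
Hamilton product q⊗(0,ω) = (0.4949749, 0.0000000, 0.4949749, 1.4142140)
q + ½dt·q⊗(0,ω), renormalized = (-0.6969, 0.0000, 0.7166, 0.0283)

p' = (2.1200, -2.4440, 2.4640)
q' = (-0.6969, 0.0000, 0.7166, 0.0283)
v' = (0.4067, -1.1827, 1.5760)
ω' = (-0.9328, -0.6467, -0.9070)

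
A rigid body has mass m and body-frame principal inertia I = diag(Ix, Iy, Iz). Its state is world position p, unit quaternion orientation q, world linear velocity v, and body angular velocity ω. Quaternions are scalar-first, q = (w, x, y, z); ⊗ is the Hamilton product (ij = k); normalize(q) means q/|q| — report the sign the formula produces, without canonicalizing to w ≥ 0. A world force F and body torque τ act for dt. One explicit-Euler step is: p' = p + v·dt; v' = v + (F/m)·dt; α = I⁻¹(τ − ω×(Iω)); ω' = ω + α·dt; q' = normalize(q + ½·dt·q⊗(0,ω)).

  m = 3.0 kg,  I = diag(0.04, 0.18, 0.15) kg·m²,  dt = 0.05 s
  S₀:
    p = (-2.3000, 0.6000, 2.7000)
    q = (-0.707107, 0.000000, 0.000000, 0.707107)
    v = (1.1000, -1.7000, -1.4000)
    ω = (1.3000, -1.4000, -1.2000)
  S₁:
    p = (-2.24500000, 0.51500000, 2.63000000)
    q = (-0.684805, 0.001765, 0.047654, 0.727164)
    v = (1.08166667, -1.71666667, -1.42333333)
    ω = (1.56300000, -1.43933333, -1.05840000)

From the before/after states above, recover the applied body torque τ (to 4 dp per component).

τ = (0.1600, 0.0300, 0.1700)

Δω = ω₁−ω₀ = (0.26300000, -0.03933333, 0.14160000)
ω₀×(Iω₀) = (-0.0504, 0.1716, -0.2548)
applied torque τ = (0.1600, 0.0300, 0.1700)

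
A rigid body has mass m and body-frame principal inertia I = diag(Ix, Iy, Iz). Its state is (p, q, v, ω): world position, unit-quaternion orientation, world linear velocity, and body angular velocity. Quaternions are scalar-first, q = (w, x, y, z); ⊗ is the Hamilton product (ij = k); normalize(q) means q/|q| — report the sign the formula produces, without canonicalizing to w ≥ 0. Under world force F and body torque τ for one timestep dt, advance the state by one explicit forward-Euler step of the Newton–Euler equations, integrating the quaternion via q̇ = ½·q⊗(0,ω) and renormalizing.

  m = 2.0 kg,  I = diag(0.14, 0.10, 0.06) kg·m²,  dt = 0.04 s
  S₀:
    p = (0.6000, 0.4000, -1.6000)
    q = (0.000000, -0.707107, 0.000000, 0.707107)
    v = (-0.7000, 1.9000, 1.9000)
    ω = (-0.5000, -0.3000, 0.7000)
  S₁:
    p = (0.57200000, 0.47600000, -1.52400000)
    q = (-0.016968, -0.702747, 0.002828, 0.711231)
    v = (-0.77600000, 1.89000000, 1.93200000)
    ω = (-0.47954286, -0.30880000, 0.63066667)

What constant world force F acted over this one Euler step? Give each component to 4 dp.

v₁ − v₀ = (-0.07600000, -0.01000000, 0.03200000)
F = m·Δv/dt = (-3.8000, -0.5000, 1.6000)

F = (-3.8000, -0.5000, 1.6000)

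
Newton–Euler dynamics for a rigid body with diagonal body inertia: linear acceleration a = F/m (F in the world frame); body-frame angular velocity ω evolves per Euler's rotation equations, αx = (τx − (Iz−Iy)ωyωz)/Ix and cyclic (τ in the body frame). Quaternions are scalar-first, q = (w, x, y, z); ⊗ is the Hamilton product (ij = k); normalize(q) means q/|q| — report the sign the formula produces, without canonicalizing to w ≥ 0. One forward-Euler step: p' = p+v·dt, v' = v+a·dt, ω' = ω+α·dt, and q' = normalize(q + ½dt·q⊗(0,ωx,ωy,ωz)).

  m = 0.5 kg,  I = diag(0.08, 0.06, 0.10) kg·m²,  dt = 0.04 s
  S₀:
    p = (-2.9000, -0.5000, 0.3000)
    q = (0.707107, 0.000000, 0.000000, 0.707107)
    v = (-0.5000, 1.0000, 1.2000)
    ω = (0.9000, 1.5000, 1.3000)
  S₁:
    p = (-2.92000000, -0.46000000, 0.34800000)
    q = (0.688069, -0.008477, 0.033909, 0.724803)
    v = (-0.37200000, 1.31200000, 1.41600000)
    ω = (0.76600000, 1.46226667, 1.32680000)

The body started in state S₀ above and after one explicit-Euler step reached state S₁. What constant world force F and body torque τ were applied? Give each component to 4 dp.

F = (1.6000, 3.9000, 2.7000)
τ = (-0.1900, -0.0800, 0.0400)

Δω = ω₁−ω₀ = (-0.13400000, -0.03773333, 0.02680000)
applied torque τ = (-0.1900, -0.0800, 0.0400)
v₁ − v₀ = (0.12800000, 0.31200000, 0.21600000)
m·(v₁−v₀)/dt = (1.6000, 3.9000, 2.7000)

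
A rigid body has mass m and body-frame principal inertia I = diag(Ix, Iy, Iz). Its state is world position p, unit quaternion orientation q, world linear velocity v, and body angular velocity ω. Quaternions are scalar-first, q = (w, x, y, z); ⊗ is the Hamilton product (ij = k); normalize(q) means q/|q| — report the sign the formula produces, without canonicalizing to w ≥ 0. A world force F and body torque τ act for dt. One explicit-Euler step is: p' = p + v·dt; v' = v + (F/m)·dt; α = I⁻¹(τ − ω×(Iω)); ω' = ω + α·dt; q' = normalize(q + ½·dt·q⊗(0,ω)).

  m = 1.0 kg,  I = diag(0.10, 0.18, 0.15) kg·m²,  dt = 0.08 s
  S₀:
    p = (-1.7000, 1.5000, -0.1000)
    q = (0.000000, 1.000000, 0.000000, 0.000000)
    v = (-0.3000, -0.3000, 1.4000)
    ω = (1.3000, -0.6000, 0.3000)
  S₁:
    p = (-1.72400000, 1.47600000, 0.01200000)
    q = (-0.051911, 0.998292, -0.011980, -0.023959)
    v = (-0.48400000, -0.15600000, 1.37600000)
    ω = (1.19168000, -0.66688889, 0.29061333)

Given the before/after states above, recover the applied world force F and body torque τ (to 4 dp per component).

F = (-2.3000, 1.8000, -0.3000)
τ = (-0.1300, -0.1700, -0.0800)

rate change Δω = (-0.10832000, -0.06688889, -0.00938667)
τ = I·(Δω/dt) + ω₀×(Iω₀) = (-0.1300, -0.1700, -0.0800)
velocity change Δv = (-0.18400000, 0.14400000, -0.02400000)
applied force F = (-2.3000, 1.8000, -0.3000)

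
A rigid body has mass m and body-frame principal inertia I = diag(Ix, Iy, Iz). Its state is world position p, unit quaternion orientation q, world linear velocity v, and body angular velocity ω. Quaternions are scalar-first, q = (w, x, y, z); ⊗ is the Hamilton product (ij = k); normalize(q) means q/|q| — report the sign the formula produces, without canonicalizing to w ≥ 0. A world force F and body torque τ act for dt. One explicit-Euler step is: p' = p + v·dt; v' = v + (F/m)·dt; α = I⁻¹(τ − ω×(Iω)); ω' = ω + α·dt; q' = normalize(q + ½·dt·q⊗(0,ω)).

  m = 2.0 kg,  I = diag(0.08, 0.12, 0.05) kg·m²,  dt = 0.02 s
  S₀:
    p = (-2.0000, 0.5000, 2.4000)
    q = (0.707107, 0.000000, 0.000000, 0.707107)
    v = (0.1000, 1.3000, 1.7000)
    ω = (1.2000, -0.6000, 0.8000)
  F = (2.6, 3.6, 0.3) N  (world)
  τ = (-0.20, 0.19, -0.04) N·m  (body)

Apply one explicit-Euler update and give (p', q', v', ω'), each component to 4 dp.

linear accel F/m = (1.3000, 1.8000, 0.1500)
new position p' = (-1.9980, 0.5260, 2.4340)
v' = v + a·dt = (0.1260, 1.3360, 1.7030)
(τ − ω×Iω)/I = (-2.9200, 1.3433, -0.2240)
ω' = ω + α·dt = (1.1416, -0.5731, 0.7955)
q⊗(0,ω) = (-0.5656856, 1.2727926, 0.4242642, 0.5656856)
updated quaternion q' = (0.7014, 0.0127, 0.0042, 0.7127)

p' = (-1.9980, 0.5260, 2.4340)
q' = (0.7014, 0.0127, 0.0042, 0.7127)
v' = (0.1260, 1.3360, 1.7030)
ω' = (1.1416, -0.5731, 0.7955)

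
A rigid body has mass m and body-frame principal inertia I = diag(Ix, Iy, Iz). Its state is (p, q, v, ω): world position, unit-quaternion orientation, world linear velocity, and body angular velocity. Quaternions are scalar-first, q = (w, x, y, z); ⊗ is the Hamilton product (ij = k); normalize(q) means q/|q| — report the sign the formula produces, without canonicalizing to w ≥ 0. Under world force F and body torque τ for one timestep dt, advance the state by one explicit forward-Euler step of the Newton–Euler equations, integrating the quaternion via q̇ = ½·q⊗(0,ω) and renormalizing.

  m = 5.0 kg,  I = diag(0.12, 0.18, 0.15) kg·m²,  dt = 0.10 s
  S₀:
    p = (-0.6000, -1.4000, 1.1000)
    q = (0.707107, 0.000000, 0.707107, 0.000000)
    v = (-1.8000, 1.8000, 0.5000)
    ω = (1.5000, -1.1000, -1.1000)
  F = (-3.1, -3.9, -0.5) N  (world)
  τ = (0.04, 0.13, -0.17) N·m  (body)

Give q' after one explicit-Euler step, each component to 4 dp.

q' = (0.7417, 0.0141, 0.6643, -0.0914)

q⊗(0,ω) = (0.7778177, 0.2828428, -0.7778177, -1.8384782)
q' = normalize(q + ½dt·q⊗(0,ω)) = (0.7417, 0.0141, 0.6643, -0.0914)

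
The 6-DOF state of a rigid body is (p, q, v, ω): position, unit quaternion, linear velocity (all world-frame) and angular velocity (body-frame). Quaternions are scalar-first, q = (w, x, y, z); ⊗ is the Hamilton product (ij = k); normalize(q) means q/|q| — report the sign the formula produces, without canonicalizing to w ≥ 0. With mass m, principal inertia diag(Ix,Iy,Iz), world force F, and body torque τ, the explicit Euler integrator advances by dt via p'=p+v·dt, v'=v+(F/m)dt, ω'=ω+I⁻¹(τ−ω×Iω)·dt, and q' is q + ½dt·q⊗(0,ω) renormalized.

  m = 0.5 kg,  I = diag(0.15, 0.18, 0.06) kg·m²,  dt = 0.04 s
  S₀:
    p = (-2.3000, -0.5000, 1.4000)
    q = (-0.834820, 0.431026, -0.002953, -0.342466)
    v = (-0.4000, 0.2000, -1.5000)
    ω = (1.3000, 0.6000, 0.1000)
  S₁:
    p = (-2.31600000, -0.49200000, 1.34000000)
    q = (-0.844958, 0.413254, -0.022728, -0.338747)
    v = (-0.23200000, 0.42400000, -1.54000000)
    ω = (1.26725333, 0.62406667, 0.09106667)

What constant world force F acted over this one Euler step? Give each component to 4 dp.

F = (2.1000, 2.8000, -0.5000)

velocity change Δv = (0.16800000, 0.22400000, -0.04000000)
applied force F = (2.1000, 2.8000, -0.5000)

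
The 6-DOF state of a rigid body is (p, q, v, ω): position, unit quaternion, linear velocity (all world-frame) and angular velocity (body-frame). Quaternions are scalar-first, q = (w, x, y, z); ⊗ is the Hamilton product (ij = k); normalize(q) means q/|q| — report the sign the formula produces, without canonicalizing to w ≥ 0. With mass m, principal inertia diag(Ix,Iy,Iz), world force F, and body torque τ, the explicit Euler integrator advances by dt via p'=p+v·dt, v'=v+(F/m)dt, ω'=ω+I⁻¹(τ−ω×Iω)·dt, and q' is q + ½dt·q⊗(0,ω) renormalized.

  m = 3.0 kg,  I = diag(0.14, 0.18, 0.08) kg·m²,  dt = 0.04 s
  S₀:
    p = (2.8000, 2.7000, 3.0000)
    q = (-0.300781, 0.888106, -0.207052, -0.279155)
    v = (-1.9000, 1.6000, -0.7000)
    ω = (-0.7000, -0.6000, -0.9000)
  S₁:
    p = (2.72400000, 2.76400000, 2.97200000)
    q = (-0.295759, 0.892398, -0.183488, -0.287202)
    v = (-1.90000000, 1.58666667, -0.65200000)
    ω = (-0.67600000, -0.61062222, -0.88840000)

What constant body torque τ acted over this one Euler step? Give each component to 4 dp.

Δω = ω₁−ω₀ = (0.02400000, -0.01062222, 0.01160000)
I·α + gyro = (0.0300, -0.0100, 0.0400)

τ = (0.0300, -0.0100, 0.0400)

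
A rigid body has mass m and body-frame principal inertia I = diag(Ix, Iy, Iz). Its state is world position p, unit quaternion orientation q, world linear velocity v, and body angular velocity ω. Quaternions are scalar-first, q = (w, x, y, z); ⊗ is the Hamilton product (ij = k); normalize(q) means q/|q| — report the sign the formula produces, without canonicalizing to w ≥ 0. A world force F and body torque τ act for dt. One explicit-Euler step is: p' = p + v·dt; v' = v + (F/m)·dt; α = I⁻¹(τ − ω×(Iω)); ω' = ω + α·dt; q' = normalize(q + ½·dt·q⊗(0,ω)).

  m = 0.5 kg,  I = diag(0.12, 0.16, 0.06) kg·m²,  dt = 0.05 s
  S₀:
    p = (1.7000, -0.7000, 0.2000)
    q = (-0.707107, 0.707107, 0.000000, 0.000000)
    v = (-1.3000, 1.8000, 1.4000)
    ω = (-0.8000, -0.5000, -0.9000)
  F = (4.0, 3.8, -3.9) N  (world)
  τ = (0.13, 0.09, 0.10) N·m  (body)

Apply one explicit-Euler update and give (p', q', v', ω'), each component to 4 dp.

p' = (1.6350, -0.6100, 0.2700)
q' = (-0.6926, 0.7209, 0.0247, 0.0071)
v' = (-0.9000, 2.1800, 1.0100)
ω' = (-0.7271, -0.4854, -0.8300)

a = (8.0000, 7.6000, -7.8000)
p + v·dt = (1.6350, -0.6100, 0.2700)
v' = v + a·dt = (-0.9000, 2.1800, 1.0100)
angular accel α = (1.4583, 0.2925, 1.4000)
new body rate ω' = (-0.7271, -0.4854, -0.8300)
q⊗(0,ω) = (0.5656856, 0.5656856, 0.9899498, 0.2828428)
updated quaternion q' = (-0.6926, 0.7209, 0.0247, 0.0071)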